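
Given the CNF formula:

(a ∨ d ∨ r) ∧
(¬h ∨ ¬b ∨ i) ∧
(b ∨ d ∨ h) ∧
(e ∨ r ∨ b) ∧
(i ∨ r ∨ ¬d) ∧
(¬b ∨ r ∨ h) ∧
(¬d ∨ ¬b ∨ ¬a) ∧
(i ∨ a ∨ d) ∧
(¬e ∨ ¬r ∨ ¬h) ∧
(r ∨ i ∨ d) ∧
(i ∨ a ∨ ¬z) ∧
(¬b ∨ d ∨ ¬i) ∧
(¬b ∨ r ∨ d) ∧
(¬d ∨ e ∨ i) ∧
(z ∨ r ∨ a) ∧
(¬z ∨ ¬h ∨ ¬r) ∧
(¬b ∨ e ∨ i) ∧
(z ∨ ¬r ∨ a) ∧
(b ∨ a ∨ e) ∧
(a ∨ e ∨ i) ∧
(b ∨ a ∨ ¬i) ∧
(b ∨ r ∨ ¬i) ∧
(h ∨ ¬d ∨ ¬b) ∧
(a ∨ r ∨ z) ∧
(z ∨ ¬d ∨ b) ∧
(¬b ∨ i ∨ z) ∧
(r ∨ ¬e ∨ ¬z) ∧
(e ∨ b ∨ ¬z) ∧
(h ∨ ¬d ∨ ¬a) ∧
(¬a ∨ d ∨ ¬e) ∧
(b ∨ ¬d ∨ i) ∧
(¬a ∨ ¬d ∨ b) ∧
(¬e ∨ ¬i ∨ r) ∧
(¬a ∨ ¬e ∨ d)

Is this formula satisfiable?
Yes

Yes, the formula is satisfiable.

One satisfying assignment is: d=False, b=False, z=False, a=True, r=True, i=False, e=False, h=True

Verification: With this assignment, all 34 clauses evaluate to true.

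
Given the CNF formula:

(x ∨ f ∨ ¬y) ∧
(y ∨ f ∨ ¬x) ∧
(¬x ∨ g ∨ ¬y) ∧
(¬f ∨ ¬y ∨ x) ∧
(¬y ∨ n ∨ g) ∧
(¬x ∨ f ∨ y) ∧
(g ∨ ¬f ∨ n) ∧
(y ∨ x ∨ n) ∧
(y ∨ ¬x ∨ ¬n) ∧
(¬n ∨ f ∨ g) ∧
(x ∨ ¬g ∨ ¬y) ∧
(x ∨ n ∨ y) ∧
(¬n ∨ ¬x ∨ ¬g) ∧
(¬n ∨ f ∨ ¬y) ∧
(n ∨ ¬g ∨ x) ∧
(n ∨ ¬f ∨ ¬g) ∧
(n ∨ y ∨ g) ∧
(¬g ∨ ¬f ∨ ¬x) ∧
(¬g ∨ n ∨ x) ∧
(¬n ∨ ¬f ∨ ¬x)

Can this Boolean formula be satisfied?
Yes

Yes, the formula is satisfiable.

One satisfying assignment is: g=True, x=False, y=False, n=True, f=False

Verification: With this assignment, all 20 clauses evaluate to true.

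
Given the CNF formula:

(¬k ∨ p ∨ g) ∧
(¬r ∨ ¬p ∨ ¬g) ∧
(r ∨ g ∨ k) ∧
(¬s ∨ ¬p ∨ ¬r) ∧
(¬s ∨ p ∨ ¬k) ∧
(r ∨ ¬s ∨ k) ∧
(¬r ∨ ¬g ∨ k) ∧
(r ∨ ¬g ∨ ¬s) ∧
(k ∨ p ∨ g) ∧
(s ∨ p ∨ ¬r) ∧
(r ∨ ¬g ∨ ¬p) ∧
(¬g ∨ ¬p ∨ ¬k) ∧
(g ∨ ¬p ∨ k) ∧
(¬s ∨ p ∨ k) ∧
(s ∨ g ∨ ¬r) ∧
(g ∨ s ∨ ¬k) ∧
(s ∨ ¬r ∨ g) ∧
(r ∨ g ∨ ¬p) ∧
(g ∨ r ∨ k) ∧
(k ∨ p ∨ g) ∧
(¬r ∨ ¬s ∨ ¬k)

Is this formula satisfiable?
Yes

Yes, the formula is satisfiable.

One satisfying assignment is: p=False, s=False, g=True, r=False, k=False

Verification: With this assignment, all 21 clauses evaluate to true.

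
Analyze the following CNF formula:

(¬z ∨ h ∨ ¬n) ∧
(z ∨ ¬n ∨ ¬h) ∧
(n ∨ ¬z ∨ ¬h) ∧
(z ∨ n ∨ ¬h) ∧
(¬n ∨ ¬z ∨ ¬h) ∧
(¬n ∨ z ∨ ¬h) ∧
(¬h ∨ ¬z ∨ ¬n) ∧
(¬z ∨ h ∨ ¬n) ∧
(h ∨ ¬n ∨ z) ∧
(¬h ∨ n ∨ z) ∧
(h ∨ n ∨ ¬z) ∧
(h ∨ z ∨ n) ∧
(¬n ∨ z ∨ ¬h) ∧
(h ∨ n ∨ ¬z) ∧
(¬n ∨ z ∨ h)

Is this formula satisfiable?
No

No, the formula is not satisfiable.

No assignment of truth values to the variables can make all 15 clauses true simultaneously.

The formula is UNSAT (unsatisfiable).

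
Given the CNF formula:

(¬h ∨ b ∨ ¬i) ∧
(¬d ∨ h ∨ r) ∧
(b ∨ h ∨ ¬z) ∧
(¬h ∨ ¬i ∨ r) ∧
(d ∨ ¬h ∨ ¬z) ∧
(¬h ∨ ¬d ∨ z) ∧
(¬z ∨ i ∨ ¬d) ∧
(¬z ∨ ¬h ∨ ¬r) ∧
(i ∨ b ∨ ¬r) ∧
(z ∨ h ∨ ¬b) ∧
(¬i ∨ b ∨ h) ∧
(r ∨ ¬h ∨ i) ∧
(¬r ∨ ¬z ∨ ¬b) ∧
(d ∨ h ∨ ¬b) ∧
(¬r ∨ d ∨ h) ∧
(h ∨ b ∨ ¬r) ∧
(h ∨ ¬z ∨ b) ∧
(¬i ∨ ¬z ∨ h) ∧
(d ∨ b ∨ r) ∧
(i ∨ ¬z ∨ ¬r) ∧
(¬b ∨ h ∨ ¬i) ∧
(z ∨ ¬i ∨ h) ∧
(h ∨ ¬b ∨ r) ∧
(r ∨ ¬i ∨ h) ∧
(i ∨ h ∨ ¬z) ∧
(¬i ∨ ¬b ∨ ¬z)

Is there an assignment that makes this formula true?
Yes

Yes, the formula is satisfiable.

One satisfying assignment is: b=True, r=True, i=False, d=False, z=False, h=True

Verification: With this assignment, all 26 clauses evaluate to true.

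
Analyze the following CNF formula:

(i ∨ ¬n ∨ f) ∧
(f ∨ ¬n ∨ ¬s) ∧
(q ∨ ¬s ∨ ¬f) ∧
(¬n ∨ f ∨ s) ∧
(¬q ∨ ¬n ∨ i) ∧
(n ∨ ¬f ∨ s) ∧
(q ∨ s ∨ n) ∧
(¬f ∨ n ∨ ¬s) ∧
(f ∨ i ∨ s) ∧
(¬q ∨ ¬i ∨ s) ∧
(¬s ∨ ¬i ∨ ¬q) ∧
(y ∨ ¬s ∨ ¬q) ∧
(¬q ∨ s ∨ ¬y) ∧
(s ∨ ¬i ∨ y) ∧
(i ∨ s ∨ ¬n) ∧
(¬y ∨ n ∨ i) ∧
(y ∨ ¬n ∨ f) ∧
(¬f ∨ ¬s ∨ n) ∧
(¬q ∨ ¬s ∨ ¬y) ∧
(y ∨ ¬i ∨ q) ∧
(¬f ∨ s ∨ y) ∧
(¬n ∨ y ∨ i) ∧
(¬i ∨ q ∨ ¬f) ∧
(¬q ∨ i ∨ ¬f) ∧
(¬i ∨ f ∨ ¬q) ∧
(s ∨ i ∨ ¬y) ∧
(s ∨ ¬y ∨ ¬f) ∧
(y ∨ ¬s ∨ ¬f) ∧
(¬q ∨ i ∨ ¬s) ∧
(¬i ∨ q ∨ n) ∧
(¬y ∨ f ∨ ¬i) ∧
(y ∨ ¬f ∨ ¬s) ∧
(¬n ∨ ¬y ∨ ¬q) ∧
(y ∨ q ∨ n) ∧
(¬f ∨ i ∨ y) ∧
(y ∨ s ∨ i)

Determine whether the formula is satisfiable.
No

No, the formula is not satisfiable.

No assignment of truth values to the variables can make all 36 clauses true simultaneously.

The formula is UNSAT (unsatisfiable).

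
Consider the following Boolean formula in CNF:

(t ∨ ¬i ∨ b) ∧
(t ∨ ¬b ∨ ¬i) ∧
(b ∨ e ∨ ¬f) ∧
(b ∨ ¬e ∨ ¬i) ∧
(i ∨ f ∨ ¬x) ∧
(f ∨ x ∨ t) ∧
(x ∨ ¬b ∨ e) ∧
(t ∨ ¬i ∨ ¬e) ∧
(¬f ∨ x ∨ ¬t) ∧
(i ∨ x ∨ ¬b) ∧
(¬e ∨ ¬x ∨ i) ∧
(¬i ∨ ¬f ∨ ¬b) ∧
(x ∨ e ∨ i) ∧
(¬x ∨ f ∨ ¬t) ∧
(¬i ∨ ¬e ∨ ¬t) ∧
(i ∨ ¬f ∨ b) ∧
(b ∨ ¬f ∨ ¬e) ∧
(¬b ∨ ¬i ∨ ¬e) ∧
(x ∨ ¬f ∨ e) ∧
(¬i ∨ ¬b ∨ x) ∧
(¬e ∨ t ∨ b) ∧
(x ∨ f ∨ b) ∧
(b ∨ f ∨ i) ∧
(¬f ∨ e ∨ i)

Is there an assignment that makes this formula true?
No

No, the formula is not satisfiable.

No assignment of truth values to the variables can make all 24 clauses true simultaneously.

The formula is UNSAT (unsatisfiable).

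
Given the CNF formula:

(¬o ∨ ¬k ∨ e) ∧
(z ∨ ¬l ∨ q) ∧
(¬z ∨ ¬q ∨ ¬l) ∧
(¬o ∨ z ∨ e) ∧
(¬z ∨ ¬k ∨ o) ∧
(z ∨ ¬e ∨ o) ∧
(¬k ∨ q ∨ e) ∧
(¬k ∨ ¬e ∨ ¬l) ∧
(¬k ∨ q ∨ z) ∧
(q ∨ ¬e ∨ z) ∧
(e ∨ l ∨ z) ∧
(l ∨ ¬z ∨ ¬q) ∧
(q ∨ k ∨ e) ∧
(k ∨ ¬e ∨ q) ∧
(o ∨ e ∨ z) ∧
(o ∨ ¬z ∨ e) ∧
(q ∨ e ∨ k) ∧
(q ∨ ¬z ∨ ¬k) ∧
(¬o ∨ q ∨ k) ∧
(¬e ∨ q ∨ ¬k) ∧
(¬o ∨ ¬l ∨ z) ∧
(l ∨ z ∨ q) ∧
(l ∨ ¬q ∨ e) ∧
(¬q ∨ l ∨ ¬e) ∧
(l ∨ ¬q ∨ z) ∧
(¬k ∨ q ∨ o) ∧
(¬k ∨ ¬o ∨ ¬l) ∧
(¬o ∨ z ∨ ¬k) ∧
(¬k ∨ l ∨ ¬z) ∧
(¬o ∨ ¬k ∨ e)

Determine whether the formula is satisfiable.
No

No, the formula is not satisfiable.

No assignment of truth values to the variables can make all 30 clauses true simultaneously.

The formula is UNSAT (unsatisfiable).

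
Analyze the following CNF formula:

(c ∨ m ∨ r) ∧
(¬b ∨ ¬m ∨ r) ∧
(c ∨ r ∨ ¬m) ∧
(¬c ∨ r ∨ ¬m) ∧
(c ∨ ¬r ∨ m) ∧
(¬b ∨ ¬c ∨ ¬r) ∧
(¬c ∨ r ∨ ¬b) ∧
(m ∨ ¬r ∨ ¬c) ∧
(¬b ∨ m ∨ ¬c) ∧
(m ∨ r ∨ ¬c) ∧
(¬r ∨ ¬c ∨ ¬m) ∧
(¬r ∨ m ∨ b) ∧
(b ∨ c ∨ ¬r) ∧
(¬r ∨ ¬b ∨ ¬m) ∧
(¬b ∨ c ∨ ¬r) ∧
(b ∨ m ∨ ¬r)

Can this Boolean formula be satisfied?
No

No, the formula is not satisfiable.

No assignment of truth values to the variables can make all 16 clauses true simultaneously.

The formula is UNSAT (unsatisfiable).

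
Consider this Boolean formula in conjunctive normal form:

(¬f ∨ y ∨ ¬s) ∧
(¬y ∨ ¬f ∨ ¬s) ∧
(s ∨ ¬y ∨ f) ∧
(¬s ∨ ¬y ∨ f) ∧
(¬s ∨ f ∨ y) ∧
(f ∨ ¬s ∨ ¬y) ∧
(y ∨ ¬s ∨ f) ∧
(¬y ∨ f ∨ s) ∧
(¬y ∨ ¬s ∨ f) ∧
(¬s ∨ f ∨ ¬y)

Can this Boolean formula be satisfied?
Yes

Yes, the formula is satisfiable.

One satisfying assignment is: s=False, f=False, y=False

Verification: With this assignment, all 10 clauses evaluate to true.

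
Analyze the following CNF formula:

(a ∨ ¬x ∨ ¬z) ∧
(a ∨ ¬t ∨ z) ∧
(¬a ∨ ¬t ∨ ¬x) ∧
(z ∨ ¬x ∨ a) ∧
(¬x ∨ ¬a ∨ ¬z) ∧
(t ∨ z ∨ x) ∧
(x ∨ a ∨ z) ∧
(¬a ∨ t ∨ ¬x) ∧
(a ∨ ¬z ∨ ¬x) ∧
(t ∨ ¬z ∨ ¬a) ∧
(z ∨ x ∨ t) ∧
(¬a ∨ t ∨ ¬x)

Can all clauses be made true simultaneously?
Yes

Yes, the formula is satisfiable.

One satisfying assignment is: z=True, t=False, a=False, x=False

Verification: With this assignment, all 12 clauses evaluate to true.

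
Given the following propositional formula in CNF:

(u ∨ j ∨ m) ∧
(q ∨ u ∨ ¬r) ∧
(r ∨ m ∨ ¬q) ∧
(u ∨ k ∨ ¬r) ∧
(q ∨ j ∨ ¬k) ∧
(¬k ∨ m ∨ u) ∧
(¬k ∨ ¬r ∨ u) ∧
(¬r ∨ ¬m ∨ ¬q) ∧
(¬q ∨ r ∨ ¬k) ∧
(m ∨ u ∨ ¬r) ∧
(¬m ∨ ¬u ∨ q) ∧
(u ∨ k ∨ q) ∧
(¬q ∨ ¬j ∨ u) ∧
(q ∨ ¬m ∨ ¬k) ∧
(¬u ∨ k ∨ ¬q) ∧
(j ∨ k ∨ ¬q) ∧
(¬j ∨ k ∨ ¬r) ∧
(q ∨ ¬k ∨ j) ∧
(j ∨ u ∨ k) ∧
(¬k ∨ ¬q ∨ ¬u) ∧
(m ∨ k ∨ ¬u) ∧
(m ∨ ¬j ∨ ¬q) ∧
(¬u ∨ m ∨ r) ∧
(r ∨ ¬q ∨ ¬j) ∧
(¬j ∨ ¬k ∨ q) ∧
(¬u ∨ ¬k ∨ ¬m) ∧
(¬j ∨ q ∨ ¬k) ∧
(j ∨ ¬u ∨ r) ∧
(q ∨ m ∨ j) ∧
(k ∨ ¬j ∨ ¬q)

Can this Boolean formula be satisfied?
No

No, the formula is not satisfiable.

No assignment of truth values to the variables can make all 30 clauses true simultaneously.

The formula is UNSAT (unsatisfiable).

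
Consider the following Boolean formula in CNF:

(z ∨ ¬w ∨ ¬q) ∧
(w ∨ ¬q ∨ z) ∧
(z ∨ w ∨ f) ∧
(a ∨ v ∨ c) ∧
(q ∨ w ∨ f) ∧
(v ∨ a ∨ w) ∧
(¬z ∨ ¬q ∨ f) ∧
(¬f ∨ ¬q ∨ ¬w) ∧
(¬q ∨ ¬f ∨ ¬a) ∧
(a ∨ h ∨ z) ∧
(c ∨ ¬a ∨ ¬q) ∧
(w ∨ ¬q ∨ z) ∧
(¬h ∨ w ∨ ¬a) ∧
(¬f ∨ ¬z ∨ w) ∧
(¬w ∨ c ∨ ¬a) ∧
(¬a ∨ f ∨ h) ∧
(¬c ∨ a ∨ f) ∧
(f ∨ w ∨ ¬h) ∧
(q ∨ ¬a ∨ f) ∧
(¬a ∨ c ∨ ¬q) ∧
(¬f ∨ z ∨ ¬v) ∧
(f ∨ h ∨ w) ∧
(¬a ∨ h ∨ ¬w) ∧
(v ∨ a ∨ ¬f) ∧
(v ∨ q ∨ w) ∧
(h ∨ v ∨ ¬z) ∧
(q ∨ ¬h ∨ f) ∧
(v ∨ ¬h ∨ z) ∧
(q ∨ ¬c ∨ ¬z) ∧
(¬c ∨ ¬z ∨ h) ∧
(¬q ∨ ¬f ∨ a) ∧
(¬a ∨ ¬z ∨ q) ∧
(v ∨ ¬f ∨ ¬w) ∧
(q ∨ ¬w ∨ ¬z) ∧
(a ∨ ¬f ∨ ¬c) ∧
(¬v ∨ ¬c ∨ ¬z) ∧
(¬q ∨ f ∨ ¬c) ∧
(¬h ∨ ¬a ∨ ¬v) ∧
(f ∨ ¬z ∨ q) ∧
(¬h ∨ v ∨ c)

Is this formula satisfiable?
No

No, the formula is not satisfiable.

No assignment of truth values to the variables can make all 40 clauses true simultaneously.

The formula is UNSAT (unsatisfiable).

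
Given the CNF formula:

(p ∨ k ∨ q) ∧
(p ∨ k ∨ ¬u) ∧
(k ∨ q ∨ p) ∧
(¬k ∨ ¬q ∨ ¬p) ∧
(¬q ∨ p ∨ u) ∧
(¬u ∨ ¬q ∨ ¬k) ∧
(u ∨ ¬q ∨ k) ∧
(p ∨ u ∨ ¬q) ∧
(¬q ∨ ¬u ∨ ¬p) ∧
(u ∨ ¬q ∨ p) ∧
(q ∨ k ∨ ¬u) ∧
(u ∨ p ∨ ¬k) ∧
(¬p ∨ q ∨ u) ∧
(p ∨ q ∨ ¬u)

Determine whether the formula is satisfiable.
Yes

Yes, the formula is satisfiable.

One satisfying assignment is: k=True, p=True, q=False, u=True

Verification: With this assignment, all 14 clauses evaluate to true.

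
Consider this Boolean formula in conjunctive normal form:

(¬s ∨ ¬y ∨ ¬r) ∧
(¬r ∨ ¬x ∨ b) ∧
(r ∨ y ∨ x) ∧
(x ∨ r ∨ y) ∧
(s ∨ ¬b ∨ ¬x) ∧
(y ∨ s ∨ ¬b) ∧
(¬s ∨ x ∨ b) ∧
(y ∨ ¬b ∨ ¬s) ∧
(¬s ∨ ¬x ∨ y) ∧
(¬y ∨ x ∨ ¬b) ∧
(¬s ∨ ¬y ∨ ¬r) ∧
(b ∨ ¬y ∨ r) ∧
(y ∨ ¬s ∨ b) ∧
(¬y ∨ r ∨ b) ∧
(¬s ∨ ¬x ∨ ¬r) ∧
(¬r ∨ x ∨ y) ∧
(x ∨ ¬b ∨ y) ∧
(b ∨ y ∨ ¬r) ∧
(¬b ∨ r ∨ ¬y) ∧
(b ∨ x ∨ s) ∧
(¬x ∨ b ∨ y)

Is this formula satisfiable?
No

No, the formula is not satisfiable.

No assignment of truth values to the variables can make all 21 clauses true simultaneously.

The formula is UNSAT (unsatisfiable).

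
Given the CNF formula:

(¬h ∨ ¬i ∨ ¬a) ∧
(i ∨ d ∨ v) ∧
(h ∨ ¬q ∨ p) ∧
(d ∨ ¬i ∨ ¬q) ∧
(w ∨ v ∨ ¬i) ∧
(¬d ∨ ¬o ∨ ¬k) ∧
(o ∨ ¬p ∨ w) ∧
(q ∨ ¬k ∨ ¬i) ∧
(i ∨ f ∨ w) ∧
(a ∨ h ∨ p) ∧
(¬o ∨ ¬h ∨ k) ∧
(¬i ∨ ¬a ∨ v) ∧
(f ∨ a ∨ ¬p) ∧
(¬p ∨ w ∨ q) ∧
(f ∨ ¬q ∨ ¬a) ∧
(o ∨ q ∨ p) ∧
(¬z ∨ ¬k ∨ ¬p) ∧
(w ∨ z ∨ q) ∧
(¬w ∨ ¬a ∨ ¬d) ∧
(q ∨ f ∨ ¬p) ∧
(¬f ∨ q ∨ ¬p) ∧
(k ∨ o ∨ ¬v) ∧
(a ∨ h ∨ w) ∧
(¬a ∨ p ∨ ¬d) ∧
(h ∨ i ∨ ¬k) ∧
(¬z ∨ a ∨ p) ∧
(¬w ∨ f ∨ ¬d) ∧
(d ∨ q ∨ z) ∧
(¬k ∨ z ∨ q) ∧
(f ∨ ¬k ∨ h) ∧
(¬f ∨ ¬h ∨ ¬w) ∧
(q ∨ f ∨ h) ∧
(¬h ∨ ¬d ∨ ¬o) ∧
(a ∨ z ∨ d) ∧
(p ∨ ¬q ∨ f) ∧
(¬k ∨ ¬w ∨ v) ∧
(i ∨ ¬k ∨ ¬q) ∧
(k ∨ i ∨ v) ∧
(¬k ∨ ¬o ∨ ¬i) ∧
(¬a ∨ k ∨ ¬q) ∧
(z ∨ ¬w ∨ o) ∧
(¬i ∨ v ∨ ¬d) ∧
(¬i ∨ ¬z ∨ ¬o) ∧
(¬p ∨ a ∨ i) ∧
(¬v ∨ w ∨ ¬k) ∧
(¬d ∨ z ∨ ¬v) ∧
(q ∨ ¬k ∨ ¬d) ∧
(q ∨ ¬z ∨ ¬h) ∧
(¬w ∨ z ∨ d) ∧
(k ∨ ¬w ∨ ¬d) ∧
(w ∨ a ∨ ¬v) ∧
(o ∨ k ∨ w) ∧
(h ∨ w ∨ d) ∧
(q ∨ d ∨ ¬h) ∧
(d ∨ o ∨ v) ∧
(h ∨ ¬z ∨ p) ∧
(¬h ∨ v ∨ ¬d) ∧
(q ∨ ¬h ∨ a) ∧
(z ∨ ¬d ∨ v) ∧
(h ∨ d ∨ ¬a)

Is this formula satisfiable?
No

No, the formula is not satisfiable.

No assignment of truth values to the variables can make all 60 clauses true simultaneously.

The formula is UNSAT (unsatisfiable).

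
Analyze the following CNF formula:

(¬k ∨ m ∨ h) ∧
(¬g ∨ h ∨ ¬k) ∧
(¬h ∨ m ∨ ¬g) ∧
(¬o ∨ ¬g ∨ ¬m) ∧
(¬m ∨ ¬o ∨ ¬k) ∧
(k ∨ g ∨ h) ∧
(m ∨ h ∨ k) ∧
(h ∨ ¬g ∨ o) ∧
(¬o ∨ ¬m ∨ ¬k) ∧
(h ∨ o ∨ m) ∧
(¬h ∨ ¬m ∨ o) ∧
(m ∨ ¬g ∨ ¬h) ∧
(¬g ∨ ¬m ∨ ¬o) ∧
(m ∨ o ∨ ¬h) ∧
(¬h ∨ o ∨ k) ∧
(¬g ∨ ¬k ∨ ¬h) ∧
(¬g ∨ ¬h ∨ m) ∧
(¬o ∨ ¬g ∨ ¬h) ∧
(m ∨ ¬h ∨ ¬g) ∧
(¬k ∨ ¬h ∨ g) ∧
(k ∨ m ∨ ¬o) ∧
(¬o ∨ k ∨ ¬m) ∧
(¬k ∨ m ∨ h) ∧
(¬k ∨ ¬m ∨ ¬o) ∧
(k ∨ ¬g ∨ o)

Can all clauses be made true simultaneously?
Yes

Yes, the formula is satisfiable.

One satisfying assignment is: o=False, h=False, m=True, g=False, k=True

Verification: With this assignment, all 25 clauses evaluate to true.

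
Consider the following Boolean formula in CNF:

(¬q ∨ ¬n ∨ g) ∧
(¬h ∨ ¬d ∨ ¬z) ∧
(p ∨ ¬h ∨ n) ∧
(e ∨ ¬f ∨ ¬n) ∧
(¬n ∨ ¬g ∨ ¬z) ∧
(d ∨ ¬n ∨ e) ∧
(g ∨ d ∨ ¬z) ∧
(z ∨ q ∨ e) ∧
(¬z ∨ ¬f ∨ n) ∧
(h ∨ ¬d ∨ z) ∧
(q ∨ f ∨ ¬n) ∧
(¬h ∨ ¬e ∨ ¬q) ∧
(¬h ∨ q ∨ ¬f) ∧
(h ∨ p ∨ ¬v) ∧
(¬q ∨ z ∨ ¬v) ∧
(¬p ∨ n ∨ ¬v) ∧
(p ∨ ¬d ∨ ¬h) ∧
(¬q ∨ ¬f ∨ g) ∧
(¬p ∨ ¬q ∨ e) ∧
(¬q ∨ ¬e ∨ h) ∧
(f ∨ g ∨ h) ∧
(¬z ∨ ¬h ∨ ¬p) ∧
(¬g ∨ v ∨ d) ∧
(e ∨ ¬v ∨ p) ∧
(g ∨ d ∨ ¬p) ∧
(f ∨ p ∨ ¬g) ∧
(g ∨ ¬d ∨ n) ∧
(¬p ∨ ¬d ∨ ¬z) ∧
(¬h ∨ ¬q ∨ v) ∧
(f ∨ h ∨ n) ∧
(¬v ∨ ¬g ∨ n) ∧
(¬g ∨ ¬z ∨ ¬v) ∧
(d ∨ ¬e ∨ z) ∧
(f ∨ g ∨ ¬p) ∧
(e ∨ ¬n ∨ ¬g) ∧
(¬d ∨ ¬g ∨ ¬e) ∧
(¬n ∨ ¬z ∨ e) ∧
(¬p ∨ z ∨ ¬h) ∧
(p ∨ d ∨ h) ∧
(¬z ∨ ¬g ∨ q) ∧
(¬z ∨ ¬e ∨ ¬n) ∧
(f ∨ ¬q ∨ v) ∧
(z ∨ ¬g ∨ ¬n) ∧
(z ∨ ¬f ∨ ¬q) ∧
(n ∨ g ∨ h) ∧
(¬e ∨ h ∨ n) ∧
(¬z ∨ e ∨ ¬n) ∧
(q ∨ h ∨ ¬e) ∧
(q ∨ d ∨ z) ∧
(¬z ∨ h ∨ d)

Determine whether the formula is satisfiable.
No

No, the formula is not satisfiable.

No assignment of truth values to the variables can make all 50 clauses true simultaneously.

The formula is UNSAT (unsatisfiable).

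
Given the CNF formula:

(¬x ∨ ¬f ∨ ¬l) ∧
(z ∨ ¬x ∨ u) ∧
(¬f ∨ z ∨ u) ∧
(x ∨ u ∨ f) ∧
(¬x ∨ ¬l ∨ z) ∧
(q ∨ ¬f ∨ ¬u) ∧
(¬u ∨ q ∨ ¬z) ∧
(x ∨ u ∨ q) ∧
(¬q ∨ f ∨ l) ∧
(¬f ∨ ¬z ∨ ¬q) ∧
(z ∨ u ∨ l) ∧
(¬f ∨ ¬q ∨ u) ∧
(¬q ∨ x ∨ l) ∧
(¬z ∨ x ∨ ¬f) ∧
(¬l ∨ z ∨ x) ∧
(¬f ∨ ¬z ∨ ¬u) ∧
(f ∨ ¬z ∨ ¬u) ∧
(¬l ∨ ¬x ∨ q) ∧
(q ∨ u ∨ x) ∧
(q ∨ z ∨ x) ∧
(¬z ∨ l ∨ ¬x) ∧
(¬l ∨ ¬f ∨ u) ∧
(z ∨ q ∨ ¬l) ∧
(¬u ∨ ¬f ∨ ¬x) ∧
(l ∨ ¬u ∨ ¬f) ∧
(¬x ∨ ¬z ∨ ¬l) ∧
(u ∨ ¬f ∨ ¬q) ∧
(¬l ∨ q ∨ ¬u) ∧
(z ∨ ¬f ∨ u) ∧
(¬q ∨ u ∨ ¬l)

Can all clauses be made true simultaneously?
Yes

Yes, the formula is satisfiable.

One satisfying assignment is: l=False, x=True, z=False, q=False, u=True, f=False

Verification: With this assignment, all 30 clauses evaluate to true.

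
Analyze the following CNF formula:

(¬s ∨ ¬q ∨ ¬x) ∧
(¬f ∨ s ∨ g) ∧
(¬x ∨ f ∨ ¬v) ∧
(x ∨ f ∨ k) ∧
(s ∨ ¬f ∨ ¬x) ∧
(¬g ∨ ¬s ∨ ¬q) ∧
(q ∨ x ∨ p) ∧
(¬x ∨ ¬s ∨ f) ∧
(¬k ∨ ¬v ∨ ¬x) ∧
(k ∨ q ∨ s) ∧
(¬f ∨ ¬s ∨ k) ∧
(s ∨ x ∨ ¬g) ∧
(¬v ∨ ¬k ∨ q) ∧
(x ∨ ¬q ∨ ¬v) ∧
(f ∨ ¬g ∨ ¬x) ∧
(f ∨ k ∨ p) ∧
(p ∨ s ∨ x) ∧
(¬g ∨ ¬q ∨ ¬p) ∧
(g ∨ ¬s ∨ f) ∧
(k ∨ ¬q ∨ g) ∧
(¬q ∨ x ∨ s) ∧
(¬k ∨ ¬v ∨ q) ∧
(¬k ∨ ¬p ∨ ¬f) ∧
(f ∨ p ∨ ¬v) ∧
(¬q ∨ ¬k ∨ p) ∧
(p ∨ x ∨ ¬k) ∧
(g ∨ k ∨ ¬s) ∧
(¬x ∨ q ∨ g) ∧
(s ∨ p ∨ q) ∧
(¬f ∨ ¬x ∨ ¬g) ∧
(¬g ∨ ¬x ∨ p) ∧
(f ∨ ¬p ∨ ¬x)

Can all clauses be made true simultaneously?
Yes

Yes, the formula is satisfiable.

One satisfying assignment is: g=False, k=True, f=False, v=False, p=True, x=False, q=False, s=False

Verification: With this assignment, all 32 clauses evaluate to true.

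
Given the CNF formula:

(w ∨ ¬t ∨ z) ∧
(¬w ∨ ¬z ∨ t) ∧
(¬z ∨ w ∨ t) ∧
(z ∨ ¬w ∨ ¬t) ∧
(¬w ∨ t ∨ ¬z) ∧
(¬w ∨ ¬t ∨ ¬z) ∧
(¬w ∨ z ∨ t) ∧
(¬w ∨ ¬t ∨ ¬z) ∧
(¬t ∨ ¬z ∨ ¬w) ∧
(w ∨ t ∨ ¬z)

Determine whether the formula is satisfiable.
Yes

Yes, the formula is satisfiable.

One satisfying assignment is: t=False, z=False, w=False

Verification: With this assignment, all 10 clauses evaluate to true.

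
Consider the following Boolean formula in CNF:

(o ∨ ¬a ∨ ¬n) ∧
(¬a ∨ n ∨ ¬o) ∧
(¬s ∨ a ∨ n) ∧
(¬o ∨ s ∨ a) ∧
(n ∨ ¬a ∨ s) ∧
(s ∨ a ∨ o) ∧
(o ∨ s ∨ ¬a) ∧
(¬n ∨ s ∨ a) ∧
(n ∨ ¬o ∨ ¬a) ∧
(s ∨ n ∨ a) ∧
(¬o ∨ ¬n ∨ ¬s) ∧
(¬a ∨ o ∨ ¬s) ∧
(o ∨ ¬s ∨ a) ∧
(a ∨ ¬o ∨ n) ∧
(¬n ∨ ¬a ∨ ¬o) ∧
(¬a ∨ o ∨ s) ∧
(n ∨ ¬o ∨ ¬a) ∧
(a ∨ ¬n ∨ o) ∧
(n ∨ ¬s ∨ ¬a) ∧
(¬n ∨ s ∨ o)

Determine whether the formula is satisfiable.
No

No, the formula is not satisfiable.

No assignment of truth values to the variables can make all 20 clauses true simultaneously.

The formula is UNSAT (unsatisfiable).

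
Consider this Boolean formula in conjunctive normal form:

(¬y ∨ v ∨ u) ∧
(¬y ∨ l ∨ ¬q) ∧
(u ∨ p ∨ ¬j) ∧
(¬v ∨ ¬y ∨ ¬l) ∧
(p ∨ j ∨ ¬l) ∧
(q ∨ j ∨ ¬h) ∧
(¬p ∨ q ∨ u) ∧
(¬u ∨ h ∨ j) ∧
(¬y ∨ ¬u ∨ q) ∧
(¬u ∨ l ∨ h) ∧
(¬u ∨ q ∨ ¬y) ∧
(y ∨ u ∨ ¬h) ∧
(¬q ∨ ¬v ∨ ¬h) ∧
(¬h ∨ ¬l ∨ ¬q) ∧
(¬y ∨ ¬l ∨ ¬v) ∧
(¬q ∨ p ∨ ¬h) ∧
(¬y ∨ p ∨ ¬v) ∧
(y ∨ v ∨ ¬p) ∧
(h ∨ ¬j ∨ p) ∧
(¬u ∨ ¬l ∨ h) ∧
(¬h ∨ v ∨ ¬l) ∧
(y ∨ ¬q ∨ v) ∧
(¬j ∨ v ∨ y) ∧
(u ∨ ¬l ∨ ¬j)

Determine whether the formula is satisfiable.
Yes

Yes, the formula is satisfiable.

One satisfying assignment is: u=False, j=False, q=False, y=False, p=False, l=False, h=False, v=False

Verification: With this assignment, all 24 clauses evaluate to true.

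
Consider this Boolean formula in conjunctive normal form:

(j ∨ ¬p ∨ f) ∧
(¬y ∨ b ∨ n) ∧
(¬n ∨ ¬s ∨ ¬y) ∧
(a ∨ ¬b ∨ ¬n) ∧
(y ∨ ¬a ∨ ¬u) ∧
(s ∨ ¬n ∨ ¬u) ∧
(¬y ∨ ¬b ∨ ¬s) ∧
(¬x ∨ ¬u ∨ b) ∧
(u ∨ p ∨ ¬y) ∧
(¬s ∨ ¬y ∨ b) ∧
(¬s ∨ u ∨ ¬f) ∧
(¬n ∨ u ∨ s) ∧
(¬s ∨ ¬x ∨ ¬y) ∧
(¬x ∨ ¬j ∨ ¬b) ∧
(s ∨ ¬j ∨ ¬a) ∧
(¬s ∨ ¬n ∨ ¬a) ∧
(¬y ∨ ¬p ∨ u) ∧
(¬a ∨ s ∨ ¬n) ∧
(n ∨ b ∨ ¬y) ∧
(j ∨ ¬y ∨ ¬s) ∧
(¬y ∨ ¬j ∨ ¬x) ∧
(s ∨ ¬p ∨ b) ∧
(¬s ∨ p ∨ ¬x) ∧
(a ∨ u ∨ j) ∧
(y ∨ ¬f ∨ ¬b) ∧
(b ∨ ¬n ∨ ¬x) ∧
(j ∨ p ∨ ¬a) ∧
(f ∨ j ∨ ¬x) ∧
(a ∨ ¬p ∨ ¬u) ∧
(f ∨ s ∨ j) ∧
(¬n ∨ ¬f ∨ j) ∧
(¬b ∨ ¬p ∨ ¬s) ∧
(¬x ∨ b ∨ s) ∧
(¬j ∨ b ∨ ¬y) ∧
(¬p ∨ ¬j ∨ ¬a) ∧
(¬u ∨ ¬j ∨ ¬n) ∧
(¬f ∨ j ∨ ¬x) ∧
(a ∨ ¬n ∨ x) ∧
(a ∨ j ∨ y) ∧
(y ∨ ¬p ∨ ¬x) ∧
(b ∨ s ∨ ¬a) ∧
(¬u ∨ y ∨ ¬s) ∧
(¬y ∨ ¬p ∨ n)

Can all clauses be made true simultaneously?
Yes

Yes, the formula is satisfiable.

One satisfying assignment is: x=False, j=True, s=False, b=False, y=False, p=False, a=False, u=False, n=False, f=False

Verification: With this assignment, all 43 clauses evaluate to true.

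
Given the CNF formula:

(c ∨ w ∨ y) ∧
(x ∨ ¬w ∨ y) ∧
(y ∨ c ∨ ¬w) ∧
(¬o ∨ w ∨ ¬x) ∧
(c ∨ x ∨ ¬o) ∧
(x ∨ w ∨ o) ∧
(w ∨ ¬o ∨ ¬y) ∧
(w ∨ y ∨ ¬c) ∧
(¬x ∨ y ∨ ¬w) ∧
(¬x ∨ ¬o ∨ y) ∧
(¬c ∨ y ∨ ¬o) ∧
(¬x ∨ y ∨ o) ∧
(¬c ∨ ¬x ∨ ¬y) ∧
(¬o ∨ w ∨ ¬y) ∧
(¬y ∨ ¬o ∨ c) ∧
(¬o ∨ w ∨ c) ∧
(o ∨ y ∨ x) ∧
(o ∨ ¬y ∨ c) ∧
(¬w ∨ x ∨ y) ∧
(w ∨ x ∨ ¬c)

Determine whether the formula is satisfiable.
Yes

Yes, the formula is satisfiable.

One satisfying assignment is: c=True, w=True, y=True, o=False, x=False

Verification: With this assignment, all 20 clauses evaluate to true.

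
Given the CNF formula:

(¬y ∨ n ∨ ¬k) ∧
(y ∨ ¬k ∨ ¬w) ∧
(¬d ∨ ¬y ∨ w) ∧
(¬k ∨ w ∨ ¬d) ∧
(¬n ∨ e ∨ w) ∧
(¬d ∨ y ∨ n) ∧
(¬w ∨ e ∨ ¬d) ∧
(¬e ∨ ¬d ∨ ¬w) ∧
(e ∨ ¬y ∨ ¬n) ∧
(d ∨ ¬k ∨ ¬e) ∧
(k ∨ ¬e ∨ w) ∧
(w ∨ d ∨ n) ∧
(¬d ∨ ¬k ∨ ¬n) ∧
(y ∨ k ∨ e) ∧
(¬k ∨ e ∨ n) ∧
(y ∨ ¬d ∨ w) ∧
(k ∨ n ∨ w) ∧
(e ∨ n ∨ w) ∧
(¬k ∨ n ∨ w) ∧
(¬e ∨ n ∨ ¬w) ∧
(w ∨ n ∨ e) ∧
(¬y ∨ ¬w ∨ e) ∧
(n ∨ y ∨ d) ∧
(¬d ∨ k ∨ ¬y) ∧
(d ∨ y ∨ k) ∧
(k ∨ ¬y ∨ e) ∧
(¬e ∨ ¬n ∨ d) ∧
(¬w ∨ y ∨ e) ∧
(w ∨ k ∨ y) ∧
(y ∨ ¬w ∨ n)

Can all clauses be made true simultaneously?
No

No, the formula is not satisfiable.

No assignment of truth values to the variables can make all 30 clauses true simultaneously.

The formula is UNSAT (unsatisfiable).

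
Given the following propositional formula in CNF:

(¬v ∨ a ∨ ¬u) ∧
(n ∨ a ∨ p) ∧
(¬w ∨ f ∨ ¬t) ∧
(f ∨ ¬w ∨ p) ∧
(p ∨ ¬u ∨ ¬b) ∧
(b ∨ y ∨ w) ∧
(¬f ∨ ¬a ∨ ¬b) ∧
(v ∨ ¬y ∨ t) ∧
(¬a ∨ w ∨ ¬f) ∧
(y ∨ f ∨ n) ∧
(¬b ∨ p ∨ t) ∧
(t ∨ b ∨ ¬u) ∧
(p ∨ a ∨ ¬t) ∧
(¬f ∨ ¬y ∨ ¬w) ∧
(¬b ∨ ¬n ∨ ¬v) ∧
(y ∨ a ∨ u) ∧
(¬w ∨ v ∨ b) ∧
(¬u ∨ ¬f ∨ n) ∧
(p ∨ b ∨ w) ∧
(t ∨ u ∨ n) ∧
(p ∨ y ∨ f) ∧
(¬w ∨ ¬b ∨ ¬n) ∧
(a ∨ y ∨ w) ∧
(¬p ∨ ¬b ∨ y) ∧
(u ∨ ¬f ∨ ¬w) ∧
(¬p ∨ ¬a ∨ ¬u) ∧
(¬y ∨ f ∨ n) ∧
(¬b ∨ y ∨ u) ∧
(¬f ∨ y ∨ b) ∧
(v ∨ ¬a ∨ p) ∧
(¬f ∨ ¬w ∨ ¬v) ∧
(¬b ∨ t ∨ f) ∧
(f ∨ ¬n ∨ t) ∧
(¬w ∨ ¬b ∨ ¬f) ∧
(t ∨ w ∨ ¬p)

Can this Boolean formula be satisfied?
Yes

Yes, the formula is satisfiable.

One satisfying assignment is: a=False, p=True, b=False, u=True, v=False, w=False, f=False, n=True, y=True, t=True

Verification: With this assignment, all 35 clauses evaluate to true.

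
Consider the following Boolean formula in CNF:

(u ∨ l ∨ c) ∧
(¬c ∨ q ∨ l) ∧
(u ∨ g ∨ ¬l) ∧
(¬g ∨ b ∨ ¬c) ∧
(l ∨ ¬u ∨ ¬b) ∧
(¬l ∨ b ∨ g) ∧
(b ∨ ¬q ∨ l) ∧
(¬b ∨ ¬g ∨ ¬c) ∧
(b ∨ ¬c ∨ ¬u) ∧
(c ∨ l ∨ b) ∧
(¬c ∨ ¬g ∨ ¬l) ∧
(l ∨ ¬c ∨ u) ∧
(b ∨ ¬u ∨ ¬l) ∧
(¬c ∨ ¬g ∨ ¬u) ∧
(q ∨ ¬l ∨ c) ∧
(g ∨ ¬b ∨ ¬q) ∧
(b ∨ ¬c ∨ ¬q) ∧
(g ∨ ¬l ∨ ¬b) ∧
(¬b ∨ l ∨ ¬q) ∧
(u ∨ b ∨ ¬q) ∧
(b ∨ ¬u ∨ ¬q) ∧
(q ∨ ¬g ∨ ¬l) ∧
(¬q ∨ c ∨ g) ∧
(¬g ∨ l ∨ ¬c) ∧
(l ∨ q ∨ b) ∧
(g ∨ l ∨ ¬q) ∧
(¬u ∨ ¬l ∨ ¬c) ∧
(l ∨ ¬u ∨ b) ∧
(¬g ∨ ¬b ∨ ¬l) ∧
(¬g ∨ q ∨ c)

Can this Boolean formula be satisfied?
No

No, the formula is not satisfiable.

No assignment of truth values to the variables can make all 30 clauses true simultaneously.

The formula is UNSAT (unsatisfiable).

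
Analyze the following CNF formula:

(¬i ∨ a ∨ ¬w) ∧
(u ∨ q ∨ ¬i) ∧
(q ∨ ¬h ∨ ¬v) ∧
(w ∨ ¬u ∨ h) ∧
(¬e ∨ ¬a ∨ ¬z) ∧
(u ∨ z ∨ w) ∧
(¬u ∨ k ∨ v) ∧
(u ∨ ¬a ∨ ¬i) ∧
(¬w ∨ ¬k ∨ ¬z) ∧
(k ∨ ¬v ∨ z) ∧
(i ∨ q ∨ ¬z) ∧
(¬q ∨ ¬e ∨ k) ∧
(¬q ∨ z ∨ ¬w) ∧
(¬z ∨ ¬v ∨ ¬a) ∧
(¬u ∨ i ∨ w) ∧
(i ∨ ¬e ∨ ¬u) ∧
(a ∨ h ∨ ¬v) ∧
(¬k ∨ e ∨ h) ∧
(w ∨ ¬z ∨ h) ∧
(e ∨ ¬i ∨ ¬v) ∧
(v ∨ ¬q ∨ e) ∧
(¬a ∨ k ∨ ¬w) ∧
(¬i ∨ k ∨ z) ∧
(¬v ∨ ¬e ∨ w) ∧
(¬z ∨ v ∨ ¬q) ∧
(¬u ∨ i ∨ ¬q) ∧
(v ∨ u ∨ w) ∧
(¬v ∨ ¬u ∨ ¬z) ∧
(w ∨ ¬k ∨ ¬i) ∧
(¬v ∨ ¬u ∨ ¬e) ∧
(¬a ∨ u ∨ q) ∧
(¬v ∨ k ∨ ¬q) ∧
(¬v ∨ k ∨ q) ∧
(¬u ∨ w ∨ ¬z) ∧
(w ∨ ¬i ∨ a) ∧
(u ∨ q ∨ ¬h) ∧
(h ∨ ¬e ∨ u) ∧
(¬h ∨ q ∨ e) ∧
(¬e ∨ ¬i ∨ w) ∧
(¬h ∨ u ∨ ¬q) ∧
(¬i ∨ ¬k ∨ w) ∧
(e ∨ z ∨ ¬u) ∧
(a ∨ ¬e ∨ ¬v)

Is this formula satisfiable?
Yes

Yes, the formula is satisfiable.

One satisfying assignment is: a=False, z=False, h=False, v=False, k=False, u=False, q=False, i=False, e=False, w=True

Verification: With this assignment, all 43 clauses evaluate to true.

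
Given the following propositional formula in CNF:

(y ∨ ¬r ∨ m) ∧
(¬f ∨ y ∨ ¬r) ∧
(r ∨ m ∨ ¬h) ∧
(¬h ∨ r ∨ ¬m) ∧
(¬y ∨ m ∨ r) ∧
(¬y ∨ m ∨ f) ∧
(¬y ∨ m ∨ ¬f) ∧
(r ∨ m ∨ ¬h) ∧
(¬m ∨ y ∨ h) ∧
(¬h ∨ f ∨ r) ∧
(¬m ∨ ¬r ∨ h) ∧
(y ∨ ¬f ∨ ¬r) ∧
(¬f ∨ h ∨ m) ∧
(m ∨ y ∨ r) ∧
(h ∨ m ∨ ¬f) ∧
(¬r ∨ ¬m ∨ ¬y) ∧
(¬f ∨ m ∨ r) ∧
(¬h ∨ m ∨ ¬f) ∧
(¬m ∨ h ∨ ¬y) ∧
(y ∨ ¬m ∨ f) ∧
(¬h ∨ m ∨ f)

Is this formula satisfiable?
No

No, the formula is not satisfiable.

No assignment of truth values to the variables can make all 21 clauses true simultaneously.

The formula is UNSAT (unsatisfiable).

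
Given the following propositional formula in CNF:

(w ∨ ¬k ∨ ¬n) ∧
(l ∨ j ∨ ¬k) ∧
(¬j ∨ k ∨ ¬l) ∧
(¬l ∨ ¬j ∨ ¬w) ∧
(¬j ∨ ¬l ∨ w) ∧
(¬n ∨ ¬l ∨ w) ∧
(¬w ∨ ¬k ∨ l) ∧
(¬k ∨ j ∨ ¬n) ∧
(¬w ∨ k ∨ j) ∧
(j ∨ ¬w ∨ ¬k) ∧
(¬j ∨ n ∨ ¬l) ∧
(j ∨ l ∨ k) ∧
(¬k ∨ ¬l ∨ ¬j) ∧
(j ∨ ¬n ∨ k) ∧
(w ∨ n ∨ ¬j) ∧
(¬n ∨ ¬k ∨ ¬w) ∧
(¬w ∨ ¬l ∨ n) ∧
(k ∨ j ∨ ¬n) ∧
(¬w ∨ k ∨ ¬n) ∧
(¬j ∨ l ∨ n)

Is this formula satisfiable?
Yes

Yes, the formula is satisfiable.

One satisfying assignment is: w=False, j=False, k=False, n=False, l=True

Verification: With this assignment, all 20 clauses evaluate to true.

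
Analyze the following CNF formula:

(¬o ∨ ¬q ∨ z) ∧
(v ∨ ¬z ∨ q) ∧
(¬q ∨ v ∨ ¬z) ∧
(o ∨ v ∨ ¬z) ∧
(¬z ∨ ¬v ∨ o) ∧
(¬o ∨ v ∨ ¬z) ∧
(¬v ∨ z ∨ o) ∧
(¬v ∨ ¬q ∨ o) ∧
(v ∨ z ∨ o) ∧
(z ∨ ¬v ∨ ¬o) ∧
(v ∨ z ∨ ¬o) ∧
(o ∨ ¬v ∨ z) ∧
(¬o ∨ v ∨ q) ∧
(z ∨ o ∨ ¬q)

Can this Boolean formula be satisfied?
Yes

Yes, the formula is satisfiable.

One satisfying assignment is: o=True, q=True, v=True, z=True

Verification: With this assignment, all 14 clauses evaluate to true.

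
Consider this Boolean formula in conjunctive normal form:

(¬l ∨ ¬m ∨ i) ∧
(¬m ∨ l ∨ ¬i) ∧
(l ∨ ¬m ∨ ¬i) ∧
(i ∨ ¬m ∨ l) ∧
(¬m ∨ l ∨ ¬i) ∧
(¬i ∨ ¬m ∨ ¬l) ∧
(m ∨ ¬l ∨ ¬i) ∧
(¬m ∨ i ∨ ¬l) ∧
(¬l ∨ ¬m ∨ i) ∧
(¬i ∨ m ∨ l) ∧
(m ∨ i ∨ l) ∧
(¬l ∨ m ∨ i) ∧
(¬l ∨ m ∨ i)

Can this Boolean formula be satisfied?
No

No, the formula is not satisfiable.

No assignment of truth values to the variables can make all 13 clauses true simultaneously.

The formula is UNSAT (unsatisfiable).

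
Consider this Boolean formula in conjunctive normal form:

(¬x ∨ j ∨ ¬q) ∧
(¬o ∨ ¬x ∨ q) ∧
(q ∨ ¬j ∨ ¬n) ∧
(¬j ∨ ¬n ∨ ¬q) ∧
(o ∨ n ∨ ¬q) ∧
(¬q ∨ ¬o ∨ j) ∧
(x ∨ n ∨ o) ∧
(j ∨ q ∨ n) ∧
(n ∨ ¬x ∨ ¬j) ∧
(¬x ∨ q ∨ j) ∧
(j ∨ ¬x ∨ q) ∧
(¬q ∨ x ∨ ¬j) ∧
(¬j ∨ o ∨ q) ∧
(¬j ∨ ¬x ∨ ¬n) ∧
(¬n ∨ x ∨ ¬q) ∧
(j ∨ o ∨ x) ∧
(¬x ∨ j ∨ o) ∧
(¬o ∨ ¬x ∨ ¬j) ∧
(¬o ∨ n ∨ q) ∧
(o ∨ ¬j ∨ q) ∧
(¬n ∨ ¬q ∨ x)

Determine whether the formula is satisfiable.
Yes

Yes, the formula is satisfiable.

One satisfying assignment is: q=False, j=False, o=True, x=False, n=True

Verification: With this assignment, all 21 clauses evaluate to true.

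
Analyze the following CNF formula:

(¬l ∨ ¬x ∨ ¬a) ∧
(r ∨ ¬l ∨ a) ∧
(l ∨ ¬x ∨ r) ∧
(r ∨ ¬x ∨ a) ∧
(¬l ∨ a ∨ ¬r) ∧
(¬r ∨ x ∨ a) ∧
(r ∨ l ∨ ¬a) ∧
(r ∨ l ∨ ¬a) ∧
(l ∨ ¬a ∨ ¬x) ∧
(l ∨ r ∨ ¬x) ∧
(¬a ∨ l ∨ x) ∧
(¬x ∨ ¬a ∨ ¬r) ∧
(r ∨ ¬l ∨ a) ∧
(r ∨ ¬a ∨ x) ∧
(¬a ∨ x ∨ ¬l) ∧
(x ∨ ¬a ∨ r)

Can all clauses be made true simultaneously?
Yes

Yes, the formula is satisfiable.

One satisfying assignment is: x=False, r=False, a=False, l=False

Verification: With this assignment, all 16 clauses evaluate to true.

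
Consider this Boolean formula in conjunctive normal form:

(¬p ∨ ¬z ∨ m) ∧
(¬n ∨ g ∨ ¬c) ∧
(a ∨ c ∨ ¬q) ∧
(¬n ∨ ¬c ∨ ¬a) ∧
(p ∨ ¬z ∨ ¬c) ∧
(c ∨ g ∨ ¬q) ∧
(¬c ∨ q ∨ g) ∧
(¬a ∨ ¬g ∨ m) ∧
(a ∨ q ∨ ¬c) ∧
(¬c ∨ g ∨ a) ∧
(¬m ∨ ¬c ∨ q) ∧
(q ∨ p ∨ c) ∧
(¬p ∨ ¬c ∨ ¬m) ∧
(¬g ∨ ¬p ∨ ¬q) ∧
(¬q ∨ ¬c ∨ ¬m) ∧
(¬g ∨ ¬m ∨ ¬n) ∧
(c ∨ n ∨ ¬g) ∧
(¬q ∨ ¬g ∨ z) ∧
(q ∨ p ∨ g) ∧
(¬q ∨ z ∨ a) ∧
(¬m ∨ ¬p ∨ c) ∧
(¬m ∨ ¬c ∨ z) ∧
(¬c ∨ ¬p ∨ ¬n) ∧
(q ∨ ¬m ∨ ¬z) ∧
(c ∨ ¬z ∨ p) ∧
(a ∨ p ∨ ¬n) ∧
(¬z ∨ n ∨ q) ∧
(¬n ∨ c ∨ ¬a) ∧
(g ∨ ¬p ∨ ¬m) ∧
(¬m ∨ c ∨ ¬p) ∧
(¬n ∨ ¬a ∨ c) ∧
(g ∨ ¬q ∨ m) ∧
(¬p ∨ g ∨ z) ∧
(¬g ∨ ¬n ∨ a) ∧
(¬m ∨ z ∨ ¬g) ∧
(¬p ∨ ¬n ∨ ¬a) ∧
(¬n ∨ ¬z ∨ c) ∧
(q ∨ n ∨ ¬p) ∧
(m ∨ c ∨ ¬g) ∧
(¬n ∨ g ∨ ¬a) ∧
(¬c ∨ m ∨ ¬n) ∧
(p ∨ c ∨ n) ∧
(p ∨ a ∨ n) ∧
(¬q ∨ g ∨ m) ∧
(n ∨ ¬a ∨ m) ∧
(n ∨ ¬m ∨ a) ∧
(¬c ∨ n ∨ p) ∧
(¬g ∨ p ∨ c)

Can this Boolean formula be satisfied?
No

No, the formula is not satisfiable.

No assignment of truth values to the variables can make all 48 clauses true simultaneously.

The formula is UNSAT (unsatisfiable).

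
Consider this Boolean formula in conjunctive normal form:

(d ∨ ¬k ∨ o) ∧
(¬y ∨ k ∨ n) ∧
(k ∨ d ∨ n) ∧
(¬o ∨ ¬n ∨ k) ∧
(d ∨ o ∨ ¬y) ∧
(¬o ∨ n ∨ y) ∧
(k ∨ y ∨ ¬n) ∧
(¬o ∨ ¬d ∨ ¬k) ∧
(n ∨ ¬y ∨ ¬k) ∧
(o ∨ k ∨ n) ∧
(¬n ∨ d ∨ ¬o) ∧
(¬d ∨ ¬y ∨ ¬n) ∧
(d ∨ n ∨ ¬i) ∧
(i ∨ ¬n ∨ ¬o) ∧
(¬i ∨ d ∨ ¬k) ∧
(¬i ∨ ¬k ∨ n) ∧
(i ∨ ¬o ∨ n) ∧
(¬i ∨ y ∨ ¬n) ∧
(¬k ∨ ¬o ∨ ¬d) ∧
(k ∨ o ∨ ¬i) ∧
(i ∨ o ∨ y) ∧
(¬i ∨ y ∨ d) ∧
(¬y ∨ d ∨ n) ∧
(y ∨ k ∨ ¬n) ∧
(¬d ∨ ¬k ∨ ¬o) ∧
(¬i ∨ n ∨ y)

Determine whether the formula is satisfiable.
No

No, the formula is not satisfiable.

No assignment of truth values to the variables can make all 26 clauses true simultaneously.

The formula is UNSAT (unsatisfiable).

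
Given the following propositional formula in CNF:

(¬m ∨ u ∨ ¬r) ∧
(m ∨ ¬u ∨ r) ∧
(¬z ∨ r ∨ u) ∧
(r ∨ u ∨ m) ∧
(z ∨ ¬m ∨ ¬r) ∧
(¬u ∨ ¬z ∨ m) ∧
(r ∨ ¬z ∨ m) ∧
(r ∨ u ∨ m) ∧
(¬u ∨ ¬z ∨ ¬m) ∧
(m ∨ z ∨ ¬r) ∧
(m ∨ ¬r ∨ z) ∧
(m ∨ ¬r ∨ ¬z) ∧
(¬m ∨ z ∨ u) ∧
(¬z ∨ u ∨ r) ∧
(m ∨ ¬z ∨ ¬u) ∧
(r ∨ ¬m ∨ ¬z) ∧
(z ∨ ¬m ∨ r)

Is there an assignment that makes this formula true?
No

No, the formula is not satisfiable.

No assignment of truth values to the variables can make all 17 clauses true simultaneously.

The formula is UNSAT (unsatisfiable).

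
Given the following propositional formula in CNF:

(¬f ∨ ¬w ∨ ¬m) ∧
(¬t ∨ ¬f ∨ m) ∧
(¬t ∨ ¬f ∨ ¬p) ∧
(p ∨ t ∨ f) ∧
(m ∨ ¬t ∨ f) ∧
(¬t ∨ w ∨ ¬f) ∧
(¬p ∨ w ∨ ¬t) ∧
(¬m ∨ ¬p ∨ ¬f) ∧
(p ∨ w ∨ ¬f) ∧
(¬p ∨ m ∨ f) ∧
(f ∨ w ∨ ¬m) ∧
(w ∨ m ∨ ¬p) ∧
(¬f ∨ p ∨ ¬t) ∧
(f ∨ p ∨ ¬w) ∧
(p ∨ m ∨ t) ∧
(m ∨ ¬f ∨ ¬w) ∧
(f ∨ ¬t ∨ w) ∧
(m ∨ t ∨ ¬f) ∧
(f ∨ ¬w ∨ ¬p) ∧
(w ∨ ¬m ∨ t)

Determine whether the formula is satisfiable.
No

No, the formula is not satisfiable.

No assignment of truth values to the variables can make all 20 clauses true simultaneously.

The formula is UNSAT (unsatisfiable).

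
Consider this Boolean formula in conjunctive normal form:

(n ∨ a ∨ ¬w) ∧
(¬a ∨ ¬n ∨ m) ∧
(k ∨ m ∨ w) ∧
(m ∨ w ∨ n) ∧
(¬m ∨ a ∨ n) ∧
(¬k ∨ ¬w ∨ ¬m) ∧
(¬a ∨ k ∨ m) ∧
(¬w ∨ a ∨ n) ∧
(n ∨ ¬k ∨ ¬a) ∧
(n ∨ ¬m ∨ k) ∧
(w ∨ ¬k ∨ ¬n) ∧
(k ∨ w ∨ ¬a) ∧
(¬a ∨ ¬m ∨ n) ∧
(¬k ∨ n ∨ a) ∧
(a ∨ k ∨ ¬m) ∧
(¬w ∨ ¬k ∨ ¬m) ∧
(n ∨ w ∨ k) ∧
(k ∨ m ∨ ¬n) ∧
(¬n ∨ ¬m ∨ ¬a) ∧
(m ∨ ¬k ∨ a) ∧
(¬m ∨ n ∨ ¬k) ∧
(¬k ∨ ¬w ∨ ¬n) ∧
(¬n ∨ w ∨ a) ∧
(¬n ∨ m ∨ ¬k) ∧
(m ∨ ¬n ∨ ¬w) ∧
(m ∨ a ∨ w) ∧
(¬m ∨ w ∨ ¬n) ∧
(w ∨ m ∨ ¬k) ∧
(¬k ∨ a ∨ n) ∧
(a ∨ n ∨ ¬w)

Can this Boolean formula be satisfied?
No

No, the formula is not satisfiable.

No assignment of truth values to the variables can make all 30 clauses true simultaneously.

The formula is UNSAT (unsatisfiable).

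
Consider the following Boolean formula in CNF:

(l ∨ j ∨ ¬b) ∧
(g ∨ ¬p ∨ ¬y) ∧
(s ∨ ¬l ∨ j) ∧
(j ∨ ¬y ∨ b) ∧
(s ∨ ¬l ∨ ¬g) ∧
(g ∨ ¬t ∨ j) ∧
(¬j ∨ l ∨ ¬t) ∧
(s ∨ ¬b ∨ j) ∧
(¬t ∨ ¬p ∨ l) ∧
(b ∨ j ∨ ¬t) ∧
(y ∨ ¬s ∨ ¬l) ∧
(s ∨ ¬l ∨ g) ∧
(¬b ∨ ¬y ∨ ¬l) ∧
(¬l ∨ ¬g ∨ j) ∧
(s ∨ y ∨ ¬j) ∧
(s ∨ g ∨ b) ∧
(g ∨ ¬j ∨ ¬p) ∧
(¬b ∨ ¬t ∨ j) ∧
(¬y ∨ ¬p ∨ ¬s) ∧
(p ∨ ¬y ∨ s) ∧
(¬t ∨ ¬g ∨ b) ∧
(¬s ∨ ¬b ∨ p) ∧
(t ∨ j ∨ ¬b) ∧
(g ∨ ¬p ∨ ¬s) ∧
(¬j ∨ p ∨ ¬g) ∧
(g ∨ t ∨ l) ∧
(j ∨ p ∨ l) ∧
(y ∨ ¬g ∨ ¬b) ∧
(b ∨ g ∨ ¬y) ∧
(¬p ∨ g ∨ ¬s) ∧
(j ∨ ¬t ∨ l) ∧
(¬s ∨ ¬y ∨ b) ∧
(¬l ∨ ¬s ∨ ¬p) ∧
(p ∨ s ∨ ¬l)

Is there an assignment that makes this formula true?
Yes

Yes, the formula is satisfiable.

One satisfying assignment is: y=False, l=False, j=False, s=False, g=True, t=False, p=True, b=False

Verification: With this assignment, all 34 clauses evaluate to true.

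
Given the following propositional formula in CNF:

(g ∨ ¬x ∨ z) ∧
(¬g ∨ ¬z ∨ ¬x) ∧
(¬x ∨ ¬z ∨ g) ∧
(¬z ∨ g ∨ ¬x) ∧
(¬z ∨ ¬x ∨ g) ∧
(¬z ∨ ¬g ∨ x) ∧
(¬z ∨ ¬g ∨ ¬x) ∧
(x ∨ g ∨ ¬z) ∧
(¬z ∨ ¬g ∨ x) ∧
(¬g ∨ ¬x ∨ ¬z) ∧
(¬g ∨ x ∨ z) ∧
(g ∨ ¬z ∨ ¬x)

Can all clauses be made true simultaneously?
Yes

Yes, the formula is satisfiable.

One satisfying assignment is: g=False, z=False, x=False

Verification: With this assignment, all 12 clauses evaluate to true.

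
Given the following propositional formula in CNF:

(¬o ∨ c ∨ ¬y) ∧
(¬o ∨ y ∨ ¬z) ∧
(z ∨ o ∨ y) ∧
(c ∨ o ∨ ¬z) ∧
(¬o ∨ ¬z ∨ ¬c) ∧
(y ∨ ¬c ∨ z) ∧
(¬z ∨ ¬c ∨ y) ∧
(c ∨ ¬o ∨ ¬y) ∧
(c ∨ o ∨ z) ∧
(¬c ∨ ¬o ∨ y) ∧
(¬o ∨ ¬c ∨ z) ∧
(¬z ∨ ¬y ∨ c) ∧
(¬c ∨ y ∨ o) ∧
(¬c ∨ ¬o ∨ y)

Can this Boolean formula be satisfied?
Yes

Yes, the formula is satisfiable.

One satisfying assignment is: o=True, c=False, z=False, y=False

Verification: With this assignment, all 14 clauses evaluate to true.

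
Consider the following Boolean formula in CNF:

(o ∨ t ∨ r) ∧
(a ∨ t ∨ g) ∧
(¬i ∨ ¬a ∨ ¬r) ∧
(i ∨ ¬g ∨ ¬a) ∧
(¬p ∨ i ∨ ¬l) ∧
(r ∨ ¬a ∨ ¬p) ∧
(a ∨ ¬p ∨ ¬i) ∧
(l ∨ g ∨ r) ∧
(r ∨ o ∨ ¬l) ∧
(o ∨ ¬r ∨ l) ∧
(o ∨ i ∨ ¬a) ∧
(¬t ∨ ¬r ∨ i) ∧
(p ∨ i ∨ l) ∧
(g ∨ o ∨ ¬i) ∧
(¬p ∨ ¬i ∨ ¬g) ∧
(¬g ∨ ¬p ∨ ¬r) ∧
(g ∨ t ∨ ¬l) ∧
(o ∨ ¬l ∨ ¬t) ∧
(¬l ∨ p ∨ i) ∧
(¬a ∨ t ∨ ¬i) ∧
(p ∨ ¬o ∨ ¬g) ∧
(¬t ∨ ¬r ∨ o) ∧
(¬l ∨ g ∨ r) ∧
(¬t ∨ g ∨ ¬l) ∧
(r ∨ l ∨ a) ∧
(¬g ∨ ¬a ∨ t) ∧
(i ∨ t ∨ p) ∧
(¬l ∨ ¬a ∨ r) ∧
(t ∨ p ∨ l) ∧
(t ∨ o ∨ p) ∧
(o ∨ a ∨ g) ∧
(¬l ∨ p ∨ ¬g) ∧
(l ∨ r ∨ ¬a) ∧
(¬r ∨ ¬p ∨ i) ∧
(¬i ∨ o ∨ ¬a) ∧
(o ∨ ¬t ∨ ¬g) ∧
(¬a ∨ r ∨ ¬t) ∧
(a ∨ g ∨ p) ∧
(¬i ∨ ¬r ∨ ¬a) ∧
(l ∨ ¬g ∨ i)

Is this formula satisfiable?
No

No, the formula is not satisfiable.

No assignment of truth values to the variables can make all 40 clauses true simultaneously.

The formula is UNSAT (unsatisfiable).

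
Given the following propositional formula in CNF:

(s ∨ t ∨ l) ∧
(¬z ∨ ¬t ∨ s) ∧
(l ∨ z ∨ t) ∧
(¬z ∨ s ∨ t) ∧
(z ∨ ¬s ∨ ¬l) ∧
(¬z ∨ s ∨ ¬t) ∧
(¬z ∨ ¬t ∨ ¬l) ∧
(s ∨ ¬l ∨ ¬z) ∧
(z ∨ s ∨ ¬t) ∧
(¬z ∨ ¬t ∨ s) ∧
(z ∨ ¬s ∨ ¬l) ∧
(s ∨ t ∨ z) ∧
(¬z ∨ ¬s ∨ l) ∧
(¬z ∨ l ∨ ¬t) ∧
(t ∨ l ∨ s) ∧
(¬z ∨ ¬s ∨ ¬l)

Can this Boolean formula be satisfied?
Yes

Yes, the formula is satisfiable.

One satisfying assignment is: s=True, z=False, t=True, l=False

Verification: With this assignment, all 16 clauses evaluate to true.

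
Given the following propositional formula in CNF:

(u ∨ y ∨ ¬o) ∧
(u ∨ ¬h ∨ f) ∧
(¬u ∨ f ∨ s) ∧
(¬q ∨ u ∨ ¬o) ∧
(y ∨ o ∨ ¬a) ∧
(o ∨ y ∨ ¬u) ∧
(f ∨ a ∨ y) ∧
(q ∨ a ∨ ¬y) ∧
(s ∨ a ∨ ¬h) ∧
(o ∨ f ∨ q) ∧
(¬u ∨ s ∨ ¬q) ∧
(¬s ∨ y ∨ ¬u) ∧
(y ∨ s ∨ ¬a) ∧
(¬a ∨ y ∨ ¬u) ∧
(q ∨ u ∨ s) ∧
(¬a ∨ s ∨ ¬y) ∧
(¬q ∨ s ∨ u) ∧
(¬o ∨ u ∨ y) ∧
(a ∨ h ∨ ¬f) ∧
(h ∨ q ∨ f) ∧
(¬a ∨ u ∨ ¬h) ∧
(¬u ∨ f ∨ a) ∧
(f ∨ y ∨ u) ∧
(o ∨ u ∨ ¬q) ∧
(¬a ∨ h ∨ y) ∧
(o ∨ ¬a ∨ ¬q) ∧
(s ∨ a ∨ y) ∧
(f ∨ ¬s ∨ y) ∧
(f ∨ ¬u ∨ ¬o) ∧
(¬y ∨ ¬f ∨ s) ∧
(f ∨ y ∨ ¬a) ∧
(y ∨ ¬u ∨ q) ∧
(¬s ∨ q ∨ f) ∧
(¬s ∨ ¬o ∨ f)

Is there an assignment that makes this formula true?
Yes

Yes, the formula is satisfiable.

One satisfying assignment is: y=True, s=True, f=True, q=True, h=False, a=True, o=True, u=True

Verification: With this assignment, all 34 clauses evaluate to true.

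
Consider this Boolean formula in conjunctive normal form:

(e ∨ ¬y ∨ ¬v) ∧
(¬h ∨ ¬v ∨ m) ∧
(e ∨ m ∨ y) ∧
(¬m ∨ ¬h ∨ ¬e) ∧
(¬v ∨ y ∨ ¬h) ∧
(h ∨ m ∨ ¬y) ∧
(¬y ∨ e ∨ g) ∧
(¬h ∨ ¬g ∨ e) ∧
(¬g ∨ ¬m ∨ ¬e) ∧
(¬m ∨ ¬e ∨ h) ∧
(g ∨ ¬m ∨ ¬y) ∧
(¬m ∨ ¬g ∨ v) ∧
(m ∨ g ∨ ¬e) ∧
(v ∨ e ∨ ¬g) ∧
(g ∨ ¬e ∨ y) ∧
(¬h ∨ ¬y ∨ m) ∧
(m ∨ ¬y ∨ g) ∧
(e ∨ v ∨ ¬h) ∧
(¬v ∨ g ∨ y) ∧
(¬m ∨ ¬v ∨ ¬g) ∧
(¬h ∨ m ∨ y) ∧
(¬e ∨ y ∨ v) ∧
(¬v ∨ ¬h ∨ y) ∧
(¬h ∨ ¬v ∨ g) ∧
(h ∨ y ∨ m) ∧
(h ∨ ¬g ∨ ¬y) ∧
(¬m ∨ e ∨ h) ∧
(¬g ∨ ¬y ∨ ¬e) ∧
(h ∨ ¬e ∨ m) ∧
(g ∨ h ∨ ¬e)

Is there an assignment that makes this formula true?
No

No, the formula is not satisfiable.

No assignment of truth values to the variables can make all 30 clauses true simultaneously.

The formula is UNSAT (unsatisfiable).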